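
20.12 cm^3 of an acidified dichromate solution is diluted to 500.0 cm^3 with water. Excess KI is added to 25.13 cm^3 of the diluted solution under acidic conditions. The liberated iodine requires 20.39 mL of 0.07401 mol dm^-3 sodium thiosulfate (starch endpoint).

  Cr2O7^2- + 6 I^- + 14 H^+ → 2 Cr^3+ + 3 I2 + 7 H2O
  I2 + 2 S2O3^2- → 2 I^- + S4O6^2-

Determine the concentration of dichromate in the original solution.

0.2487 mol/L

n(S2O3^2-) = 0.02039 × 0.07401 = 1.509 × 10^-3 mol
n(I2) = n(S2O3^2-)/2 = 7.545 × 10^-4 mol
From the 1:3 ratio, n(Cr2O7^2-) in the aliquot = 1/3 × 7.545 × 10^-4 = 2.515 × 10^-4 mol
[Cr2O7^2-]_dilute = 2.515 × 10^-4 / 0.02513 = 0.01001 mol/L
[Cr2O7^2-]_original = 0.01001 × 500.0/20.12 = 0.2487 mol/L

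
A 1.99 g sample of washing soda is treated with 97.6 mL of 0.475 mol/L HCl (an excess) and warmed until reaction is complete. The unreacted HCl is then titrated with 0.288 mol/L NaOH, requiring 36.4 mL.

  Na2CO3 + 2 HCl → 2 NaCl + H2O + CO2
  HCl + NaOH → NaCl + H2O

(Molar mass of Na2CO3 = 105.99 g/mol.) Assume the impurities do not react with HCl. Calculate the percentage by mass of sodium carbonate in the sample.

95.5 %

n(HCl) added = 0.0976 × 0.475 = 0.0464 mol
n(NaOH) used in back-titration = 0.0364 × 0.288 = 0.0105 mol
n(HCl) left over = 0.0105 mol (1:1 ratio)
n(HCl) consumed by analyte = 0.0464 − 0.0105 = 0.0359 mol
From the 1:2 ratio, n(Na2CO3) = 1/2 × 0.0359 = 0.0179 mol
mass of Na2CO3 = 0.0179 × 105.99 = 1.90 g
% Na2CO3 = 1.90 / 1.99 × 100 = 95.5 %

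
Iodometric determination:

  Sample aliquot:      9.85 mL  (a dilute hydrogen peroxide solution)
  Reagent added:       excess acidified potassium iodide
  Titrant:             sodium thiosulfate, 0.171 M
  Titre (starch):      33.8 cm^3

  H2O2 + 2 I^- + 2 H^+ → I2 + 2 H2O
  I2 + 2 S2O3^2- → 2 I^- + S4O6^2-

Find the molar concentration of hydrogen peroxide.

0.293 M

n(S2O3^2-) = 0.0338 × 0.171 = 5.78 × 10^-3 mol
n(I2) = n(S2O3^2-)/2 = 2.89 × 10^-3 mol
n(H2O2) in the aliquot = 2.89 × 10^-3 mol (1:1 ratio)
[H2O2] = 2.89 × 10^-3 / 0.00985 = 0.293 mol/L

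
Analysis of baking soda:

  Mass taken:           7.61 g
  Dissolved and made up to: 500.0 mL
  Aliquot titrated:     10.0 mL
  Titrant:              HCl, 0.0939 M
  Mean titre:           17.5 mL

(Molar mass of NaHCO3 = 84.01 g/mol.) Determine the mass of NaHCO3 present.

NaHCO3 + HCl → NaCl + H2O + CO2
n(HCl) per titration = 0.0175 × 0.0939 = 1.64 × 10^-3 mol
n(NaHCO3) in each aliquot = 1.64 × 10^-3 mol (1:1 ratio)
n(NaHCO3) in the whole flask = 1.64 × 10^-3 × 500.0/10.0 = 0.0822 mol
mass of NaHCO3 = 0.0822 × 84.01 = 6.90 g

6.90 g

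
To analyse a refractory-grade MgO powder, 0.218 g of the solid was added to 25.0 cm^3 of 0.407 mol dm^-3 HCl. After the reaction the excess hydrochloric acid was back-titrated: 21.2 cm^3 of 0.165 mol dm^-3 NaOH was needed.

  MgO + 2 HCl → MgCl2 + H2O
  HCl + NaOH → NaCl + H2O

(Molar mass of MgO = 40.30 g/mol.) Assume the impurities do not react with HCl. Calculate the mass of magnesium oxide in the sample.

0.135 g

n(HCl) added = 0.0250 × 0.407 = 0.0102 mol
n(NaOH) used in back-titration = 0.0212 × 0.165 = 3.50 × 10^-3 mol
n(HCl) left over = 3.50 × 10^-3 mol (1:1 ratio)
n(HCl) consumed by analyte = 0.0102 − 3.50 × 10^-3 = 6.68 × 10^-3 mol
From the 1:2 ratio, n(MgO) = 1/2 × 6.68 × 10^-3 = 3.34 × 10^-3 mol
mass of MgO = 3.34 × 10^-3 × 40.30 = 0.135 g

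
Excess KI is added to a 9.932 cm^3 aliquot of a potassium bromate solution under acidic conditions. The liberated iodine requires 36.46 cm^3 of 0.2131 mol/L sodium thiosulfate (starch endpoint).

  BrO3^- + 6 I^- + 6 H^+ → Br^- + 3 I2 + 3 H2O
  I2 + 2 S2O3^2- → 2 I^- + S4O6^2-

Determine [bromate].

n(S2O3^2-) = 0.03646 × 0.2131 = 7.770 × 10^-3 mol
n(I2) = n(S2O3^2-)/2 = 3.885 × 10^-3 mol
From the 1:3 ratio, n(BrO3^-) in the aliquot = 1/3 × 3.885 × 10^-3 = 1.295 × 10^-3 mol
[BrO3^-] = 1.295 × 10^-3 / 0.009932 = 0.1304 mol/L

0.1304 mol/L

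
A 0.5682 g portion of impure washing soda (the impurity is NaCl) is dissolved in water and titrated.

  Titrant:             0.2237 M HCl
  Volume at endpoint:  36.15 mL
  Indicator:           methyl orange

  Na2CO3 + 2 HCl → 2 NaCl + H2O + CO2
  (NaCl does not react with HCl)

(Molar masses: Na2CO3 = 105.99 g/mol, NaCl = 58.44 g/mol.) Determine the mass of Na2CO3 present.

n(HCl) = 0.03615 × 0.2237 = 8.087 × 10^-3 mol
Let x = n(Na2CO3), y = n(NaCl).
Titrant: 2x = 8.087 × 10^-3;  mass: 105.99x + 58.44y = 0.5682
Solving, x = 4.043 × 10^-3 mol, y = 2.390 × 10^-3 mol
mass of Na2CO3 = 4.043 × 10^-3 × 105.99 = 0.4286 g

0.4286 g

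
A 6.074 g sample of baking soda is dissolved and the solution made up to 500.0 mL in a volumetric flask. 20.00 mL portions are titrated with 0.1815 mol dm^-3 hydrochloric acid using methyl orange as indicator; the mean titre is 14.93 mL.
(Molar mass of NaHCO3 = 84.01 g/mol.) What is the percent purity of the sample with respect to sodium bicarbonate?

93.70 %

NaHCO3 + HCl → NaCl + H2O + CO2
n(HCl) per titration = 0.01493 × 0.1815 = 2.710 × 10^-3 mol
n(NaHCO3) in each aliquot = 2.710 × 10^-3 mol (1:1 ratio)
n(NaHCO3) in the whole flask = 2.710 × 10^-3 × 500.0/20.00 = 0.06774 mol
mass of NaHCO3 = 0.06774 × 84.01 = 5.691 g
% NaHCO3 = 5.691 / 6.074 × 100 = 93.70 %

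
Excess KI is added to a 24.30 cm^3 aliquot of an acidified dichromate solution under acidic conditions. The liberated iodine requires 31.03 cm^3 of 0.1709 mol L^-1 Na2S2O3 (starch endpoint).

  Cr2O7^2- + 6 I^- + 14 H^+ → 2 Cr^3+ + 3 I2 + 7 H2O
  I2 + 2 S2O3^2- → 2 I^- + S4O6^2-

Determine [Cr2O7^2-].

0.03637 mol/L

n(S2O3^2-) = 0.03103 × 0.1709 = 5.303 × 10^-3 mol
n(I2) = n(S2O3^2-)/2 = 2.652 × 10^-3 mol
From the 1:3 ratio, n(Cr2O7^2-) in the aliquot = 1/3 × 2.652 × 10^-3 = 8.838 × 10^-4 mol
[Cr2O7^2-] = 8.838 × 10^-4 / 0.02430 = 0.03637 mol/L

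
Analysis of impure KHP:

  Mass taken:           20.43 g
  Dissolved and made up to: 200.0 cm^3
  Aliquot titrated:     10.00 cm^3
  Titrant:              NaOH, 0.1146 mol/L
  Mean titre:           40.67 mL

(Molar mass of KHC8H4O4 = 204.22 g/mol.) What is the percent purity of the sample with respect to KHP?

KHC8H4O4 + NaOH → KNaC8H4O4 + H2O
n(NaOH) per titration = 0.04067 × 0.1146 = 4.661 × 10^-3 mol
n(KHC8H4O4) in each aliquot = 4.661 × 10^-3 mol (1:1 ratio)
n(KHC8H4O4) in the whole flask = 4.661 × 10^-3 × 200.0/10.00 = 0.09322 mol
mass of KHC8H4O4 = 0.09322 × 204.22 = 19.04 g
% KHC8H4O4 = 19.04 / 20.43 × 100 = 93.18 %

93.18 %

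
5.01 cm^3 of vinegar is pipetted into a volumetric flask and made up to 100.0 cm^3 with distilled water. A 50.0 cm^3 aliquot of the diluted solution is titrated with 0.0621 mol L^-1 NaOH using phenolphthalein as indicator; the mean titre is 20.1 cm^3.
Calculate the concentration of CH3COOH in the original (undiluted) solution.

0.498 mol/L

CH3COOH + NaOH → CH3COONa + H2O
n(NaOH) = 0.0201 × 0.0621 = 1.25 × 10^-3 mol
n(CH3COOH) in the aliquot = 1.25 × 10^-3 mol (1:1 ratio)
[CH3COOH]_dilute = 1.25 × 10^-3 / 0.0500 = 0.0250 mol/L
Dilution factor = 100.0 / 5.01 = 19.96
[CH3COOH]_stock = 0.0250 × 19.96 = 0.498 mol/L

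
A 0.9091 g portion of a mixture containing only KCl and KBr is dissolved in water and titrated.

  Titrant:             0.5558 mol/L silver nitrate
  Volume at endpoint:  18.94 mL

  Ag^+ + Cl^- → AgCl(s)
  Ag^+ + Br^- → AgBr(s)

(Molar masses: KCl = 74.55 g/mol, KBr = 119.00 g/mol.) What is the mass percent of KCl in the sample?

63.39 %

n(AgNO3) = 0.01894 × 0.5558 = 0.01053 mol
Let x = n(KCl), y = n(KBr).
Titrant: 1x + 1y = 0.01053;  mass: 74.55x + 119.00y = 0.9091
Solving, x = 7.730 × 10^-3 mol, y = 2.797 × 10^-3 mol
mass of KCl = 7.730 × 10^-3 × 74.55 = 0.5763 g
% KCl = 0.5763 / 0.9091 × 100 = 63.39 %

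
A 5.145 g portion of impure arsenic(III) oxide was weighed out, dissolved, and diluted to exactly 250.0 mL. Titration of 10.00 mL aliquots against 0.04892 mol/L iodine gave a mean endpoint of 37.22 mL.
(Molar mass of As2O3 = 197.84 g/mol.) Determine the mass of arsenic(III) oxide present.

4.503 g

As2O3 + 2 I2 + 2 H2O → As2O5 + 4 HI
n(I2) per titration = 0.03722 × 0.04892 = 1.821 × 10^-3 mol
From the 1:2 ratio, n(As2O3) in each aliquot = 1/2 × 1.821 × 10^-3 = 9.104 × 10^-4 mol
n(As2O3) in the whole flask = 9.104 × 10^-4 × 250.0/10.00 = 0.02276 mol
mass of As2O3 = 0.02276 × 197.84 = 4.503 g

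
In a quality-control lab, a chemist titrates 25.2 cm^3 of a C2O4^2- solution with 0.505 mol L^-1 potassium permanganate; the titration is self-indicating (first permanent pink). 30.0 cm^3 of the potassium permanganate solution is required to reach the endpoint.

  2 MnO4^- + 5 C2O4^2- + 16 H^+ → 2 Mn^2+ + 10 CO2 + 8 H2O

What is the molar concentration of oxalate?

n(KMnO4) = 0.0300 L × 0.505 mol/L = 0.0152 mol
From the 5:2 mole ratio, n(C2O4^2-) = 5/2 × 0.0152 = 0.0379 mol
[C2O4^2-] = 0.0379 mol / 0.0252 L = 1.50 mol/L

1.50 mol/L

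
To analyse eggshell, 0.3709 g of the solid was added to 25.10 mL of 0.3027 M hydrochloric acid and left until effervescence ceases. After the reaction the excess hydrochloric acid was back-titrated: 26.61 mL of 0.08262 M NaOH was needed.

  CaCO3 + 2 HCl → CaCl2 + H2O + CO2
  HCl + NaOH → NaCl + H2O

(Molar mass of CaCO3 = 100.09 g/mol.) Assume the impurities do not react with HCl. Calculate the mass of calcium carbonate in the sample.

0.2702 g

n(HCl) added = 0.02510 × 0.3027 = 7.598 × 10^-3 mol
n(NaOH) used in back-titration = 0.02661 × 0.08262 = 2.199 × 10^-3 mol
n(HCl) left over = 2.199 × 10^-3 mol (1:1 ratio)
n(HCl) consumed by analyte = 7.598 × 10^-3 − 2.199 × 10^-3 = 5.399 × 10^-3 mol
From the 1:2 ratio, n(CaCO3) = 1/2 × 5.399 × 10^-3 = 2.700 × 10^-3 mol
mass of CaCO3 = 2.700 × 10^-3 × 100.09 = 0.2702 g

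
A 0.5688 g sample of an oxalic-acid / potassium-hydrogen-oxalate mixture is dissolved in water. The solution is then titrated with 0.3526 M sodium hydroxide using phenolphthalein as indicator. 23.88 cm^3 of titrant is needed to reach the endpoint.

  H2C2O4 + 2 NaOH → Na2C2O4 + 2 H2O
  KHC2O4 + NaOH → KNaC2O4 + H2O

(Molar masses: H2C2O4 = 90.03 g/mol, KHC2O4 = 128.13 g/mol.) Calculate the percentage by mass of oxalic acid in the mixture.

n(NaOH) = 0.02388 × 0.3526 = 8.420 × 10^-3 mol
Let x = n(H2C2O4), y = n(KHC2O4).
Titrant: 2x + 1y = 8.420 × 10^-3;  mass: 90.03x + 128.13y = 0.5688
Solving, x = 3.068 × 10^-3 mol, y = 2.283 × 10^-3 mol
mass of H2C2O4 = 3.068 × 10^-3 × 90.03 = 0.2763 g
% H2C2O4 = 0.2763 / 0.5688 × 100 = 48.57 %

48.57 %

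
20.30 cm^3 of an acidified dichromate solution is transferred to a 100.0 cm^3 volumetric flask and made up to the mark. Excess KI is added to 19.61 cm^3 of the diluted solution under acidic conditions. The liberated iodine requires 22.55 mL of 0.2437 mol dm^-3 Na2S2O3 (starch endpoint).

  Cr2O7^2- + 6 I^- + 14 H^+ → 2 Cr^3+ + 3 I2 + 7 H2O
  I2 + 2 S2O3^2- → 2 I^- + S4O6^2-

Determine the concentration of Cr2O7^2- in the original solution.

n(S2O3^2-) = 0.02255 × 0.2437 = 5.495 × 10^-3 mol
n(I2) = n(S2O3^2-)/2 = 2.748 × 10^-3 mol
From the 1:3 ratio, n(Cr2O7^2-) in the aliquot = 1/3 × 2.748 × 10^-3 = 9.159 × 10^-4 mol
[Cr2O7^2-]_dilute = 9.159 × 10^-4 / 0.01961 = 0.04671 mol/L
[Cr2O7^2-]_original = 0.04671 × 100.0/20.30 = 0.2301 mol/L

0.2301 mol/L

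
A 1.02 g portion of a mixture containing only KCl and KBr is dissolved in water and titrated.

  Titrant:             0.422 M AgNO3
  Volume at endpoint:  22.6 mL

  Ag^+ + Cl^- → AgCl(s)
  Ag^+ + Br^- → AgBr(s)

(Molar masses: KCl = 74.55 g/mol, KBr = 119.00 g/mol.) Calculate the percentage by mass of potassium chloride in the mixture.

n(AgNO3) = 0.0226 × 0.422 = 9.54 × 10^-3 mol
Let x = n(KCl), y = n(KBr).
Titrant: 1x + 1y = 9.54 × 10^-3;  mass: 74.55x + 119.00y = 1.02
Solving, x = 2.59 × 10^-3 mol, y = 6.95 × 10^-3 mol
mass of KCl = 2.59 × 10^-3 × 74.55 = 0.193 g
% KCl = 0.193 / 1.02 × 100 = 18.9 %

18.9 %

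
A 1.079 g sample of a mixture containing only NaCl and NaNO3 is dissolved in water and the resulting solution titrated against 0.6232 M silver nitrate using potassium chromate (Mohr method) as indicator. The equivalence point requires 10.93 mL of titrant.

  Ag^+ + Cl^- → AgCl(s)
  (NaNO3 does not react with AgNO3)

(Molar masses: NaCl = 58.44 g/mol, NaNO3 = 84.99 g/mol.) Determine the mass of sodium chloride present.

n(AgNO3) = 0.01093 × 0.6232 = 6.812 × 10^-3 mol
Let x = n(NaCl), y = n(NaNO3).
Titrant: 1x = 6.812 × 10^-3;  mass: 58.44x + 84.99y = 1.079
Solving, x = 6.812 × 10^-3 mol, y = 8.012 × 10^-3 mol
mass of NaCl = 6.812 × 10^-3 × 58.44 = 0.3981 g

0.3981 g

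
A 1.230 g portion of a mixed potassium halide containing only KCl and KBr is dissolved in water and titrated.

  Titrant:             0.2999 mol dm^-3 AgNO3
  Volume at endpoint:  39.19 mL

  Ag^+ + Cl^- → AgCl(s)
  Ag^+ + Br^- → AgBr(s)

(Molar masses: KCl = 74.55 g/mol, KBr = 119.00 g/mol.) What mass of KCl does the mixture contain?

n(AgNO3) = 0.03919 × 0.2999 = 0.01175 mol
Let x = n(KCl), y = n(KBr).
Titrant: 1x + 1y = 0.01175;  mass: 74.55x + 119.00y = 1.230
Solving, x = 3.793 × 10^-3 mol, y = 7.960 × 10^-3 mol
mass of KCl = 3.793 × 10^-3 × 74.55 = 0.2828 g

0.2828 g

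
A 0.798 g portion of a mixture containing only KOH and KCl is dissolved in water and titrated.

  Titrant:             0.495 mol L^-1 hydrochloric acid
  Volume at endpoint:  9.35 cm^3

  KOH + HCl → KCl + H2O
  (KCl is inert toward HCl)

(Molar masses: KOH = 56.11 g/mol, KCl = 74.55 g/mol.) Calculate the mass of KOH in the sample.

n(HCl) = 0.00935 × 0.495 = 4.63 × 10^-3 mol
Let x = n(KOH), y = n(KCl).
Titrant: 1x = 4.63 × 10^-3;  mass: 56.11x + 74.55y = 0.798
Solving, x = 4.63 × 10^-3 mol, y = 7.22 × 10^-3 mol
mass of KOH = 4.63 × 10^-3 × 56.11 = 0.260 g

0.260 g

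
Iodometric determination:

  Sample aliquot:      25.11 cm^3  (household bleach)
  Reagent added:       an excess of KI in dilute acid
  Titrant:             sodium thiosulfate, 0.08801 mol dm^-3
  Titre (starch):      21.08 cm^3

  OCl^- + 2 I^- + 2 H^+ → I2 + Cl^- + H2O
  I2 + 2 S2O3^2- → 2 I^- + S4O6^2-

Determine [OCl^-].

n(S2O3^2-) = 0.02108 × 0.08801 = 1.855 × 10^-3 mol
n(I2) = n(S2O3^2-)/2 = 9.276 × 10^-4 mol
n(OCl^-) in the aliquot = 9.276 × 10^-4 mol (1:1 ratio)
[OCl^-] = 9.276 × 10^-4 / 0.02511 = 0.03694 mol/L

0.03694 mol/L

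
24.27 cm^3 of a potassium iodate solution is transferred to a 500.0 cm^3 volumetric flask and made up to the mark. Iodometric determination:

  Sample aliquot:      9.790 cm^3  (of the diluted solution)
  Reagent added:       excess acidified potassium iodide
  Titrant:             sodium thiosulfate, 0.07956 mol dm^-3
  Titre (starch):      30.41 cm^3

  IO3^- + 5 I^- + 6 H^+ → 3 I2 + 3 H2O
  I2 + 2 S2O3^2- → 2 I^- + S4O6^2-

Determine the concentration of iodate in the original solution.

0.8486 mol/L

n(S2O3^2-) = 0.03041 × 0.07956 = 2.419 × 10^-3 mol
n(I2) = n(S2O3^2-)/2 = 1.210 × 10^-3 mol
From the 1:3 ratio, n(IO3^-) in the aliquot = 1/3 × 1.210 × 10^-3 = 4.032 × 10^-4 mol
[IO3^-]_dilute = 4.032 × 10^-4 / 0.009790 = 0.04119 mol/L
[IO3^-]_original = 0.04119 × 500.0/24.27 = 0.8486 mol/L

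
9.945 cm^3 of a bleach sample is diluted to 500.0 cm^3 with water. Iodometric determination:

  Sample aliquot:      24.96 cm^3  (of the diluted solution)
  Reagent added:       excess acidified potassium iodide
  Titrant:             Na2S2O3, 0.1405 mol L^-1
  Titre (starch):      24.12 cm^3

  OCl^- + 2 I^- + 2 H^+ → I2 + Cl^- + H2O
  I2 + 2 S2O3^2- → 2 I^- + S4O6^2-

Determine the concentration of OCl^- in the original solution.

3.413 mol/L

n(S2O3^2-) = 0.02412 × 0.1405 = 3.389 × 10^-3 mol
n(I2) = n(S2O3^2-)/2 = 1.694 × 10^-3 mol
n(OCl^-) in the aliquot = 1.694 × 10^-3 mol (1:1 ratio)
[OCl^-]_dilute = 1.694 × 10^-3 / 0.02496 = 0.06789 mol/L
[OCl^-]_original = 0.06789 × 500.0/9.945 = 3.413 mol/L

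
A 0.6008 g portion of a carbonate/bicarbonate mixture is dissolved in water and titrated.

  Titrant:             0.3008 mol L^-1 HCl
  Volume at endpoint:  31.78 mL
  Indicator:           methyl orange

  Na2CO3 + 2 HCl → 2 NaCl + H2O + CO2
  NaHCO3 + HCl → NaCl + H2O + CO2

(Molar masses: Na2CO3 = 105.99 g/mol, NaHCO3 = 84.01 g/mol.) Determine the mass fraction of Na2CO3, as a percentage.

57.53 %

n(HCl) = 0.03178 × 0.3008 = 9.559 × 10^-3 mol
Let x = n(Na2CO3), y = n(NaHCO3).
Titrant: 2x + 1y = 9.559 × 10^-3;  mass: 105.99x + 84.01y = 0.6008
Solving, x = 3.261 × 10^-3 mol, y = 3.037 × 10^-3 mol
mass of Na2CO3 = 3.261 × 10^-3 × 105.99 = 0.3456 g
% Na2CO3 = 0.3456 / 0.6008 × 100 = 57.53 %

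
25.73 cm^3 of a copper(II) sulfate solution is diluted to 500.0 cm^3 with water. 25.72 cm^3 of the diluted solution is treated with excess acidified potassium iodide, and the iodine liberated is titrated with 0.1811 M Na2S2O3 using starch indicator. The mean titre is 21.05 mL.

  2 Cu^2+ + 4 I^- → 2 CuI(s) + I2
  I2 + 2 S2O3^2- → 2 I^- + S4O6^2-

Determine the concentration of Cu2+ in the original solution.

n(S2O3^2-) = 0.02105 × 0.1811 = 3.812 × 10^-3 mol
n(I2) = n(S2O3^2-)/2 = 1.906 × 10^-3 mol
From the 2:1 ratio, n(Cu2+) in the aliquot = 2/1 × 1.906 × 10^-3 = 3.812 × 10^-3 mol
[Cu2+]_dilute = 3.812 × 10^-3 / 0.02572 = 0.1482 mol/L
[Cu2+]_original = 0.1482 × 500.0/25.73 = 2.880 mol/L

2.880 M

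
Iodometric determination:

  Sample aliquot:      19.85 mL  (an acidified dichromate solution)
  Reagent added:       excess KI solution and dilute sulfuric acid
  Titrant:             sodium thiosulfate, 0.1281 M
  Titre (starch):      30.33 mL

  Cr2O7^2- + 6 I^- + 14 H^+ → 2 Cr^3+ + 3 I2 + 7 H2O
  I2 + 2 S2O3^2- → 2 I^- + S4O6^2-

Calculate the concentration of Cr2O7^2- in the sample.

0.03262 M

n(S2O3^2-) = 0.03033 × 0.1281 = 3.885 × 10^-3 mol
n(I2) = n(S2O3^2-)/2 = 1.943 × 10^-3 mol
From the 1:3 ratio, n(Cr2O7^2-) in the aliquot = 1/3 × 1.943 × 10^-3 = 6.475 × 10^-4 mol
[Cr2O7^2-] = 6.475 × 10^-4 / 0.01985 = 0.03262 mol/L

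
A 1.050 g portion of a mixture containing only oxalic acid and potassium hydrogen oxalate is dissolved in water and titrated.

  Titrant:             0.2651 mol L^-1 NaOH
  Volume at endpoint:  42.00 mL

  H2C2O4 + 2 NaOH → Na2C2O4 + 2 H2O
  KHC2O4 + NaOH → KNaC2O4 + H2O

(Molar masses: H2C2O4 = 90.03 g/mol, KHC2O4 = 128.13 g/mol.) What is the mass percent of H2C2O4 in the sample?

19.43 %

n(NaOH) = 0.04200 × 0.2651 = 0.01113 mol
Let x = n(H2C2O4), y = n(KHC2O4).
Titrant: 2x + 1y = 0.01113;  mass: 90.03x + 128.13y = 1.050
Solving, x = 2.266 × 10^-3 mol, y = 6.603 × 10^-3 mol
mass of H2C2O4 = 2.266 × 10^-3 × 90.03 = 0.2040 g
% H2C2O4 = 0.2040 / 1.050 × 100 = 19.43 %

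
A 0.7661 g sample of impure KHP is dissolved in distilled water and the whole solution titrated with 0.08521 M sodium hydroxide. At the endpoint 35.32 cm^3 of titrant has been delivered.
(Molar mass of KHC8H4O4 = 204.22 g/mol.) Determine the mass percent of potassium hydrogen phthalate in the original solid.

80.23 %

KHC8H4O4 + NaOH → KNaC8H4O4 + H2O
n(NaOH) = 0.03532 L × 0.08521 mol/L = 3.010 × 10^-3 mol
n(KHC8H4O4) = 3.010 × 10^-3 mol (1:1 ratio)
mass of KHC8H4O4 = 3.010 × 10^-3 × 204.22 g/mol = 0.6146 g
% KHC8H4O4 = 0.6146 / 0.7661 × 100 = 80.23 %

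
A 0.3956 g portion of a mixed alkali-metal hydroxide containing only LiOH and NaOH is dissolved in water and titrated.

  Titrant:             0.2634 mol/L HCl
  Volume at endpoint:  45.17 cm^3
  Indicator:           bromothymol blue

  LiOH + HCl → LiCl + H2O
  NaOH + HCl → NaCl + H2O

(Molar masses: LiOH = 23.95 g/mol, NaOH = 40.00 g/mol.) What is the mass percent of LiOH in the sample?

30.29 %

n(HCl) = 0.04517 × 0.2634 = 0.01190 mol
Let x = n(LiOH), y = n(NaOH).
Titrant: 1x + 1y = 0.01190;  mass: 23.95x + 40.00y = 0.3956
Solving, x = 5.004 × 10^-3 mol, y = 6.894 × 10^-3 mol
mass of LiOH = 5.004 × 10^-3 × 23.95 = 0.1198 g
% LiOH = 0.1198 / 0.3956 × 100 = 30.29 %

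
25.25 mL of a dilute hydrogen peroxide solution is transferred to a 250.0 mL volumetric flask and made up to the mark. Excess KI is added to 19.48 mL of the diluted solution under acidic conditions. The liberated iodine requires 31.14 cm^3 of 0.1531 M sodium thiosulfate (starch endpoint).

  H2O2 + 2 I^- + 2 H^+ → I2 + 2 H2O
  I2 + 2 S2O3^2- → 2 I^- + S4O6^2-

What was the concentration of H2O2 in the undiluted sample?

1.212 M

n(S2O3^2-) = 0.03114 × 0.1531 = 4.768 × 10^-3 mol
n(I2) = n(S2O3^2-)/2 = 2.384 × 10^-3 mol
n(H2O2) in the aliquot = 2.384 × 10^-3 mol (1:1 ratio)
[H2O2]_dilute = 2.384 × 10^-3 / 0.01948 = 0.1224 mol/L
[H2O2]_original = 0.1224 × 250.0/25.25 = 1.212 mol/L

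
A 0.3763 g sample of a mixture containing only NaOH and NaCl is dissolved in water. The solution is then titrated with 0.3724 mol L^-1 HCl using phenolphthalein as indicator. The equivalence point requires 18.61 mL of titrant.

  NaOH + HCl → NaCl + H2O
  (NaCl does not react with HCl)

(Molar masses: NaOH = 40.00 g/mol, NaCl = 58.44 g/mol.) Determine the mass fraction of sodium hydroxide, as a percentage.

73.67 %

n(HCl) = 0.01861 × 0.3724 = 6.930 × 10^-3 mol
Let x = n(NaOH), y = n(NaCl).
Titrant: 1x = 6.930 × 10^-3;  mass: 40.00x + 58.44y = 0.3763
Solving, x = 6.930 × 10^-3 mol, y = 1.696 × 10^-3 mol
mass of NaOH = 6.930 × 10^-3 × 40.00 = 0.2772 g
% NaOH = 0.2772 / 0.3763 × 100 = 73.67 %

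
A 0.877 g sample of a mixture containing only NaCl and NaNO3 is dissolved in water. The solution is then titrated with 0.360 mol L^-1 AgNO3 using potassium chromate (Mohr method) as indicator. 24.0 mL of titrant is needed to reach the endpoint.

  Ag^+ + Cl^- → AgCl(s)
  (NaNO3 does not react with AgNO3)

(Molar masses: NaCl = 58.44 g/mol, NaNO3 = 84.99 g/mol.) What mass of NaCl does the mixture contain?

0.505 g

n(AgNO3) = 0.0240 × 0.360 = 8.64 × 10^-3 mol
Let x = n(NaCl), y = n(NaNO3).
Titrant: 1x = 8.64 × 10^-3;  mass: 58.44x + 84.99y = 0.877
Solving, x = 8.64 × 10^-3 mol, y = 4.38 × 10^-3 mol
mass of NaCl = 8.64 × 10^-3 × 58.44 = 0.505 g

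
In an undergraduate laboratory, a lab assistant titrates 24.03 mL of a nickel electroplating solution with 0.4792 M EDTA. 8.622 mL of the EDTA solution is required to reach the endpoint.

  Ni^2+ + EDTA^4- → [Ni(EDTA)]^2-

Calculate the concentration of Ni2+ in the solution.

n(EDTA) = 0.008622 L × 0.4792 mol/L = 4.132 × 10^-3 mol
n(Ni2+) = 4.132 × 10^-3 mol (1:1 mole ratio)
[Ni2+] = 4.132 × 10^-3 mol / 0.02403 L = 0.1719 mol/L

0.1719 M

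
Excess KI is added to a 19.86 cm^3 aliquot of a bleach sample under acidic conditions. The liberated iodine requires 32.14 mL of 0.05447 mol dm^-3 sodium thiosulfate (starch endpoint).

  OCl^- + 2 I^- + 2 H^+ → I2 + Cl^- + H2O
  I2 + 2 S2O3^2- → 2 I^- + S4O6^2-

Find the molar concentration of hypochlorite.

0.04408 mol/L

n(S2O3^2-) = 0.03214 × 0.05447 = 1.751 × 10^-3 mol
n(I2) = n(S2O3^2-)/2 = 8.753 × 10^-4 mol
n(OCl^-) in the aliquot = 8.753 × 10^-4 mol (1:1 ratio)
[OCl^-] = 8.753 × 10^-4 / 0.01986 = 0.04408 mol/L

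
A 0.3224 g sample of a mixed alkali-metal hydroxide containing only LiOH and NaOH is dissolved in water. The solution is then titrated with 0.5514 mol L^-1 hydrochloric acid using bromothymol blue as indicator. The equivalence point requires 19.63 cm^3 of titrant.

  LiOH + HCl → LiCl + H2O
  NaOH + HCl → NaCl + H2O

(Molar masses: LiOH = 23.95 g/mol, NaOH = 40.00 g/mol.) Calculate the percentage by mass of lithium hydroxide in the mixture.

n(HCl) = 0.01963 × 0.5514 = 0.01082 mol
Let x = n(LiOH), y = n(NaOH).
Titrant: 1x + 1y = 0.01082;  mass: 23.95x + 40.00y = 0.3224
Solving, x = 6.888 × 10^-3 mol, y = 3.936 × 10^-3 mol
mass of LiOH = 6.888 × 10^-3 × 23.95 = 0.1650 g
% LiOH = 0.1650 / 0.3224 × 100 = 51.17 %

51.17 %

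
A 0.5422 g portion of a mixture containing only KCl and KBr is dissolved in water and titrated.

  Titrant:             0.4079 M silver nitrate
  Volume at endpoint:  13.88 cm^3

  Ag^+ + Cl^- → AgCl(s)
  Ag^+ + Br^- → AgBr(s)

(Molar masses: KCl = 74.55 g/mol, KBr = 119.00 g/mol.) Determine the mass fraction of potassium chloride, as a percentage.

n(AgNO3) = 0.01388 × 0.4079 = 5.662 × 10^-3 mol
Let x = n(KCl), y = n(KBr).
Titrant: 1x + 1y = 5.662 × 10^-3;  mass: 74.55x + 119.00y = 0.5422
Solving, x = 2.959 × 10^-3 mol, y = 2.702 × 10^-3 mol
mass of KCl = 2.959 × 10^-3 × 74.55 = 0.2206 g
% KCl = 0.2206 / 0.5422 × 100 = 40.69 %

40.69 %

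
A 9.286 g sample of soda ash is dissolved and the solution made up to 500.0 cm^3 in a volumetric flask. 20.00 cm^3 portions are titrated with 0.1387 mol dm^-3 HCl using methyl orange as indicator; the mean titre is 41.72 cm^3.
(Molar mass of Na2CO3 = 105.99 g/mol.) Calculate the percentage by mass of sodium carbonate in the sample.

82.56 %

Na2CO3 + 2 HCl → 2 NaCl + H2O + CO2
n(HCl) per titration = 0.04172 × 0.1387 = 5.787 × 10^-3 mol
From the 1:2 ratio, n(Na2CO3) in each aliquot = 1/2 × 5.787 × 10^-3 = 2.893 × 10^-3 mol
n(Na2CO3) in the whole flask = 2.893 × 10^-3 × 500.0/20.00 = 0.07233 mol
mass of Na2CO3 = 0.07233 × 105.99 = 7.666 g
% Na2CO3 = 7.666 / 9.286 × 100 = 82.56 %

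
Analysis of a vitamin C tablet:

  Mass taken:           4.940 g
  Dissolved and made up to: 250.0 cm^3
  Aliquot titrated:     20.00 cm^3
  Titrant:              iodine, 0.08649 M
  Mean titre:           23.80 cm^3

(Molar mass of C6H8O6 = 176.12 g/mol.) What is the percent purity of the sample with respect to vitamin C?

C6H8O6 + I2 → C6H6O6 + 2 HI
n(I2) per titration = 0.02380 × 0.08649 = 2.058 × 10^-3 mol
n(C6H8O6) in each aliquot = 2.058 × 10^-3 mol (1:1 ratio)
n(C6H8O6) in the whole flask = 2.058 × 10^-3 × 250.0/20.00 = 0.02573 mol
mass of C6H8O6 = 0.02573 × 176.12 = 4.532 g
% C6H8O6 = 4.532 / 4.940 × 100 = 91.73 %

91.73 %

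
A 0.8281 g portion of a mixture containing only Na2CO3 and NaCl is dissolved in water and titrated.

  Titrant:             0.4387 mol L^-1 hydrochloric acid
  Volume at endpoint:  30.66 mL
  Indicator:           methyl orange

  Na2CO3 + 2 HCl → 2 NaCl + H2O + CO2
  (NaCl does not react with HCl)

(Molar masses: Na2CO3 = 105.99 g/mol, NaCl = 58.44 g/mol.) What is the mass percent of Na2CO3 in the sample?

n(HCl) = 0.03066 × 0.4387 = 0.01345 mol
Let x = n(Na2CO3), y = n(NaCl).
Titrant: 2x = 0.01345;  mass: 105.99x + 58.44y = 0.8281
Solving, x = 6.725 × 10^-3 mol, y = 1.973 × 10^-3 mol
mass of Na2CO3 = 6.725 × 10^-3 × 105.99 = 0.7128 g
% Na2CO3 = 0.7128 / 0.8281 × 100 = 86.08 %

86.08 %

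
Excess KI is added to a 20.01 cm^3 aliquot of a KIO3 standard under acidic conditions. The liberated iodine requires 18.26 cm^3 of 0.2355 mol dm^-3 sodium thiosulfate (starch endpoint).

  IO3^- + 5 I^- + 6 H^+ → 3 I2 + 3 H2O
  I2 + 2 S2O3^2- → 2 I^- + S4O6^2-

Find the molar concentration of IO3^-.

0.03582 mol/L

n(S2O3^2-) = 0.01826 × 0.2355 = 4.300 × 10^-3 mol
n(I2) = n(S2O3^2-)/2 = 2.150 × 10^-3 mol
From the 1:3 ratio, n(IO3^-) in the aliquot = 1/3 × 2.150 × 10^-3 = 7.167 × 10^-4 mol
[IO3^-] = 7.167 × 10^-4 / 0.02001 = 0.03582 mol/L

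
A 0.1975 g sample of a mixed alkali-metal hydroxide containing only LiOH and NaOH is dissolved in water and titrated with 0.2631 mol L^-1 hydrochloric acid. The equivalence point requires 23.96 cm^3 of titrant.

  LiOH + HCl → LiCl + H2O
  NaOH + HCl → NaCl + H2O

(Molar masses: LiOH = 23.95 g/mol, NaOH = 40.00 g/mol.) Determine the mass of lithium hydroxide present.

0.08156 g

n(HCl) = 0.02396 × 0.2631 = 6.304 × 10^-3 mol
Let x = n(LiOH), y = n(NaOH).
Titrant: 1x + 1y = 6.304 × 10^-3;  mass: 23.95x + 40.00y = 0.1975
Solving, x = 3.405 × 10^-3 mol, y = 2.899 × 10^-3 mol
mass of LiOH = 3.405 × 10^-3 × 23.95 = 0.08156 g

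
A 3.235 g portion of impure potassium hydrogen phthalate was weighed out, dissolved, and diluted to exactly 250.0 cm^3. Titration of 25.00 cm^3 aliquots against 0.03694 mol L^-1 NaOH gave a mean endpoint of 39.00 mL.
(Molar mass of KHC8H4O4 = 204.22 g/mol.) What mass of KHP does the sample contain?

2.942 g

KHC8H4O4 + NaOH → KNaC8H4O4 + H2O
n(NaOH) per titration = 0.03900 × 0.03694 = 1.441 × 10^-3 mol
n(KHC8H4O4) in each aliquot = 1.441 × 10^-3 mol (1:1 ratio)
n(KHC8H4O4) in the whole flask = 1.441 × 10^-3 × 250.0/25.00 = 0.01441 mol
mass of KHC8H4O4 = 0.01441 × 204.22 = 2.942 g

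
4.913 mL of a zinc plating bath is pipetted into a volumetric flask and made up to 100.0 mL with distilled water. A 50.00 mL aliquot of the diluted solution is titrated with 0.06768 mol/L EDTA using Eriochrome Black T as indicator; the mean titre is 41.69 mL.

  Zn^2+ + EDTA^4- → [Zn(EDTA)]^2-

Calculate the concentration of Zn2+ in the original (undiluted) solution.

1.149 mol/L

n(EDTA) = 0.04169 × 0.06768 = 2.822 × 10^-3 mol
n(Zn2+) in the aliquot = 2.822 × 10^-3 mol (1:1 ratio)
[Zn2+]_dilute = 2.822 × 10^-3 / 0.05000 = 0.05643 mol/L
Dilution factor = 100.0 / 4.913 = 20.35
[Zn2+]_stock = 0.05643 × 20.35 = 1.149 mol/L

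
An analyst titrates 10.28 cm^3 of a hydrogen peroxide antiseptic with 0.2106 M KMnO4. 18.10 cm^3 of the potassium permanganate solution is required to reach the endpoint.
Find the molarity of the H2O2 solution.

0.9270 M

2 MnO4^- + 5 H2O2 + 6 H^+ → 2 Mn^2+ + 5 O2 + 8 H2O
n(KMnO4) = 0.01810 L × 0.2106 mol/L = 3.812 × 10^-3 mol
From the 5:2 mole ratio, n(H2O2) = 5/2 × 3.812 × 10^-3 = 9.530 × 10^-3 mol
[H2O2] = 9.530 × 10^-3 mol / 0.01028 L = 0.9270 mol/L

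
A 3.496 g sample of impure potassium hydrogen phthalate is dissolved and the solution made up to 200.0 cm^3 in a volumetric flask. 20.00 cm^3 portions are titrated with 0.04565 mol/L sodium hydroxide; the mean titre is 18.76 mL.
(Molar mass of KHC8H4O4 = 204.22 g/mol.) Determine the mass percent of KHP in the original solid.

50.03 %

KHC8H4O4 + NaOH → KNaC8H4O4 + H2O
n(NaOH) per titration = 0.01876 × 0.04565 = 8.564 × 10^-4 mol
n(KHC8H4O4) in each aliquot = 8.564 × 10^-4 mol (1:1 ratio)
n(KHC8H4O4) in the whole flask = 8.564 × 10^-4 × 200.0/20.00 = 8.564 × 10^-3 mol
mass of KHC8H4O4 = 8.564 × 10^-3 × 204.22 = 1.749 g
% KHC8H4O4 = 1.749 / 3.496 × 100 = 50.03 %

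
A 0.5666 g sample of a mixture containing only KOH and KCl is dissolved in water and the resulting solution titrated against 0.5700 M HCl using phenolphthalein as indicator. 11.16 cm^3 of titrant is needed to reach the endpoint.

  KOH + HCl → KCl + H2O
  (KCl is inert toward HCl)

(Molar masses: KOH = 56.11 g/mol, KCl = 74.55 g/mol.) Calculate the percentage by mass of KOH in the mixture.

62.99 %

n(HCl) = 0.01116 × 0.5700 = 6.361 × 10^-3 mol
Let x = n(KOH), y = n(KCl).
Titrant: 1x = 6.361 × 10^-3;  mass: 56.11x + 74.55y = 0.5666
Solving, x = 6.361 × 10^-3 mol, y = 2.813 × 10^-3 mol
mass of KOH = 6.361 × 10^-3 × 56.11 = 0.3569 g
% KOH = 0.3569 / 0.5666 × 100 = 62.99 %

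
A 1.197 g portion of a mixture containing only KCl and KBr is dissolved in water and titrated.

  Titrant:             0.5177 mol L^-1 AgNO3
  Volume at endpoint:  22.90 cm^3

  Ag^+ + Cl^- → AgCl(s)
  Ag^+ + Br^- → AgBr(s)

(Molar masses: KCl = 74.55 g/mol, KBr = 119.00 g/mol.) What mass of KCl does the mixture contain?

n(AgNO3) = 0.02290 × 0.5177 = 0.01186 mol
Let x = n(KCl), y = n(KBr).
Titrant: 1x + 1y = 0.01186;  mass: 74.55x + 119.00y = 1.197
Solving, x = 4.810 × 10^-3 mol, y = 7.046 × 10^-3 mol
mass of KCl = 4.810 × 10^-3 × 74.55 = 0.3586 g

0.3586 g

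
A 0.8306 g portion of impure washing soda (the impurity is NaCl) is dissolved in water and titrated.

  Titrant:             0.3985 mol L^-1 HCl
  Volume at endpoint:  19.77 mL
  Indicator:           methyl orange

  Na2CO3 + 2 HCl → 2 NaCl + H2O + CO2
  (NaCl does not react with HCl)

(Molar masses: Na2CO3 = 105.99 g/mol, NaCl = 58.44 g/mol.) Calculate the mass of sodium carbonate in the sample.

n(HCl) = 0.01977 × 0.3985 = 7.878 × 10^-3 mol
Let x = n(Na2CO3), y = n(NaCl).
Titrant: 2x = 7.878 × 10^-3;  mass: 105.99x + 58.44y = 0.8306
Solving, x = 3.939 × 10^-3 mol, y = 7.069 × 10^-3 mol
mass of Na2CO3 = 3.939 × 10^-3 × 105.99 = 0.4175 g

0.4175 g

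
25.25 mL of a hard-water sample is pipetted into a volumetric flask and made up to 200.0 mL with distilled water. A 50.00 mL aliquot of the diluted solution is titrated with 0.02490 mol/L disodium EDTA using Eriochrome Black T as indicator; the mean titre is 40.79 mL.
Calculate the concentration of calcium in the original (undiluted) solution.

Ca^2+ + EDTA^4- → [Ca(EDTA)]^2-
n(EDTA) = 0.04079 × 0.02490 = 1.016 × 10^-3 mol
n(Ca2+) in the aliquot = 1.016 × 10^-3 mol (1:1 ratio)
[Ca2+]_dilute = 1.016 × 10^-3 / 0.05000 = 0.02031 mol/L
Dilution factor = 200.0 / 25.25 = 7.921
[Ca2+]_stock = 0.02031 × 7.921 = 0.1609 mol/L

0.1609 mol/L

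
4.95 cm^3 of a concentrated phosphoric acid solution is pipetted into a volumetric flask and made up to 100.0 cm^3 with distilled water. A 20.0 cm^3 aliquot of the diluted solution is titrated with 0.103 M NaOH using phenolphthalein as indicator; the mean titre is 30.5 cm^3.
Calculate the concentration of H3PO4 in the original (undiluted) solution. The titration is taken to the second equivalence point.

H3PO4 + 2 NaOH → Na2HPO4 + 2 H2O
n(NaOH) = 0.0305 × 0.103 = 3.14 × 10^-3 mol
From the 1:2 ratio, n(H3PO4) in the aliquot = 1/2 × 3.14 × 10^-3 = 1.57 × 10^-3 mol
[H3PO4]_dilute = 1.57 × 10^-3 / 0.0200 = 0.0785 mol/L
Dilution factor = 100.0 / 4.95 = 20.20
[H3PO4]_stock = 0.0785 × 20.20 = 1.59 mol/L

1.59 M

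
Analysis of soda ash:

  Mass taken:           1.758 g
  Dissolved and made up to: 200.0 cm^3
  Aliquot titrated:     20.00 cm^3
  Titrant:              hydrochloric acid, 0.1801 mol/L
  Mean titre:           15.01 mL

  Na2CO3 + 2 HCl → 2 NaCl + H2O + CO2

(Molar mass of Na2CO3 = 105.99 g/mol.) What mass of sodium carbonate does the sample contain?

n(HCl) per titration = 0.01501 × 0.1801 = 2.703 × 10^-3 mol
From the 1:2 ratio, n(Na2CO3) in each aliquot = 1/2 × 2.703 × 10^-3 = 1.352 × 10^-3 mol
n(Na2CO3) in the whole flask = 1.352 × 10^-3 × 200.0/20.00 = 0.01352 mol
mass of Na2CO3 = 0.01352 × 105.99 = 1.433 g

1.433 g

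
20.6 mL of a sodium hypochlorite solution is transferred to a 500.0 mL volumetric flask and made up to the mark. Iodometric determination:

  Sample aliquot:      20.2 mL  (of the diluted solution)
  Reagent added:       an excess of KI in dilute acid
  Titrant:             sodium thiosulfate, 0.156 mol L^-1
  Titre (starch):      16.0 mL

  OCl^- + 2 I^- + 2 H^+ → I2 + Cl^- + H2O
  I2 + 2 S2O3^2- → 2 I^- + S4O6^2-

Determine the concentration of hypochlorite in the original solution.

n(S2O3^2-) = 0.0160 × 0.156 = 2.50 × 10^-3 mol
n(I2) = n(S2O3^2-)/2 = 1.25 × 10^-3 mol
n(OCl^-) in the aliquot = 1.25 × 10^-3 mol (1:1 ratio)
[OCl^-]_dilute = 1.25 × 10^-3 / 0.0202 = 0.0618 mol/L
[OCl^-]_original = 0.0618 × 500.0/20.6 = 1.50 mol/L

1.50 mol/L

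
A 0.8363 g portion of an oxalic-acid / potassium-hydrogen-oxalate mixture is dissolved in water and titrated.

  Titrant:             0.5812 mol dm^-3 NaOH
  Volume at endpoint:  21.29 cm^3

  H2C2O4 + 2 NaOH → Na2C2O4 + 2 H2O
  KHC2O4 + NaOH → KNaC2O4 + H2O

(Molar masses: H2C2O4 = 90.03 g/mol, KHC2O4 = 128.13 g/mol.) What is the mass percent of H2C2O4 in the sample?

n(NaOH) = 0.02129 × 0.5812 = 0.01237 mol
Let x = n(H2C2O4), y = n(KHC2O4).
Titrant: 2x + 1y = 0.01237;  mass: 90.03x + 128.13y = 0.8363
Solving, x = 4.507 × 10^-3 mol, y = 3.360 × 10^-3 mol
mass of H2C2O4 = 4.507 × 10^-3 × 90.03 = 0.4057 g
% H2C2O4 = 0.4057 / 0.8363 × 100 = 48.52 %

48.52 %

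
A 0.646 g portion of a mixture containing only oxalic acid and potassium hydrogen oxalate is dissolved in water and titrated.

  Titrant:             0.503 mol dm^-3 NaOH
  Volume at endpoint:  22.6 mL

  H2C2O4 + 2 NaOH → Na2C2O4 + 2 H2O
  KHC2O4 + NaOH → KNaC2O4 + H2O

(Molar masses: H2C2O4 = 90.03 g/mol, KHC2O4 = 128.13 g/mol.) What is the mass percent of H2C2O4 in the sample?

n(NaOH) = 0.0226 × 0.503 = 0.0114 mol
Let x = n(H2C2O4), y = n(KHC2O4).
Titrant: 2x + 1y = 0.0114;  mass: 90.03x + 128.13y = 0.646
Solving, x = 4.88 × 10^-3 mol, y = 1.62 × 10^-3 mol
mass of H2C2O4 = 4.88 × 10^-3 × 90.03 = 0.439 g
% H2C2O4 = 0.439 / 0.646 × 100 = 68.0 %

68.0 %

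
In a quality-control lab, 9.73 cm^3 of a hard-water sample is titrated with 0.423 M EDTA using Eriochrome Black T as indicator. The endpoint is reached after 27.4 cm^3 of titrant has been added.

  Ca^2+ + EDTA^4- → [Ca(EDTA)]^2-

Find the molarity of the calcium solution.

1.19 M

n(EDTA) = 0.0274 L × 0.423 mol/L = 0.0116 mol
n(Ca2+) = 0.0116 mol (1:1 mole ratio)
[Ca2+] = 0.0116 mol / 0.00973 L = 1.19 mol/L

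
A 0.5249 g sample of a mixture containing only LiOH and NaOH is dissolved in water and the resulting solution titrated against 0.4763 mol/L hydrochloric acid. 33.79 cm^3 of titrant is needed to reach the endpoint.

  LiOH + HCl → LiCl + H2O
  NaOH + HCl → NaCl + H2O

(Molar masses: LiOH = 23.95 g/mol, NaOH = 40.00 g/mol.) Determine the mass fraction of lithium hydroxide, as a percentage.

33.79 %

n(HCl) = 0.03379 × 0.4763 = 0.01609 mol
Let x = n(LiOH), y = n(NaOH).
Titrant: 1x + 1y = 0.01609;  mass: 23.95x + 40.00y = 0.5249
Solving, x = 7.406 × 10^-3 mol, y = 8.688 × 10^-3 mol
mass of LiOH = 7.406 × 10^-3 × 23.95 = 0.1774 g
% LiOH = 0.1774 / 0.5249 × 100 = 33.79 %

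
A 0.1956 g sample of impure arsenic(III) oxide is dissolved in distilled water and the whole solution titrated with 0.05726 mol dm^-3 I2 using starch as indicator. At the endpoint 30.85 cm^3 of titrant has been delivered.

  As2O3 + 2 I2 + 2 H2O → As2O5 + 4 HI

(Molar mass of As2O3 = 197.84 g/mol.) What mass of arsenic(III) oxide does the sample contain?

0.1747 g

n(I2) = 0.03085 L × 0.05726 mol/L = 1.766 × 10^-3 mol
From the 1:2 ratio, n(As2O3) = 1/2 × 1.766 × 10^-3 = 8.832 × 10^-4 mol
mass of As2O3 = 8.832 × 10^-4 × 197.84 g/mol = 0.1747 g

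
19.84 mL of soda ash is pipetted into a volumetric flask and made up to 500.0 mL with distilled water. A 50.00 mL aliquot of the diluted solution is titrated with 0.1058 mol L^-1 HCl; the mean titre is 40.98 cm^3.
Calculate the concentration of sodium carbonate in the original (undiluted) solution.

Na2CO3 + 2 HCl → 2 NaCl + H2O + CO2
n(HCl) = 0.04098 × 0.1058 = 4.336 × 10^-3 mol
From the 1:2 ratio, n(Na2CO3) in the aliquot = 1/2 × 4.336 × 10^-3 = 2.168 × 10^-3 mol
[Na2CO3]_dilute = 2.168 × 10^-3 / 0.05000 = 0.04336 mol/L
Dilution factor = 500.0 / 19.84 = 25.20
[Na2CO3]_stock = 0.04336 × 25.20 = 1.093 mol/L

1.093 mol/L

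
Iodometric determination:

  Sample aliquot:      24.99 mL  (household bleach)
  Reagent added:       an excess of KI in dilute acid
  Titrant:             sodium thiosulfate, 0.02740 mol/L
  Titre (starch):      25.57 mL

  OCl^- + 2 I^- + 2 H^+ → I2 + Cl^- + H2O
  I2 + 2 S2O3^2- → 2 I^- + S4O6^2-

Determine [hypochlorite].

n(S2O3^2-) = 0.02557 × 0.02740 = 7.006 × 10^-4 mol
n(I2) = n(S2O3^2-)/2 = 3.503 × 10^-4 mol
n(OCl^-) in the aliquot = 3.503 × 10^-4 mol (1:1 ratio)
[OCl^-] = 3.503 × 10^-4 / 0.02499 = 0.01402 mol/L

0.01402 mol/L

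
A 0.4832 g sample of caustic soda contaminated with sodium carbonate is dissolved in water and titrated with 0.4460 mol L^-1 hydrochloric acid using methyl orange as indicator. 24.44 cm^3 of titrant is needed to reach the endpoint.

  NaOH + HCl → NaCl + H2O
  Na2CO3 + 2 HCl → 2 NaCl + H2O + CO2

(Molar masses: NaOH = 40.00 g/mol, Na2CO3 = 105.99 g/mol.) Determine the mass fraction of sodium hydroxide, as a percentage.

60.17 %

n(HCl) = 0.02444 × 0.4460 = 0.01090 mol
Let x = n(NaOH), y = n(Na2CO3).
Titrant: 1x + 2y = 0.01090;  mass: 40.00x + 105.99y = 0.4832
Solving, x = 7.269 × 10^-3 mol, y = 1.816 × 10^-3 mol
mass of NaOH = 7.269 × 10^-3 × 40.00 = 0.2908 g
% NaOH = 0.2908 / 0.4832 × 100 = 60.17 %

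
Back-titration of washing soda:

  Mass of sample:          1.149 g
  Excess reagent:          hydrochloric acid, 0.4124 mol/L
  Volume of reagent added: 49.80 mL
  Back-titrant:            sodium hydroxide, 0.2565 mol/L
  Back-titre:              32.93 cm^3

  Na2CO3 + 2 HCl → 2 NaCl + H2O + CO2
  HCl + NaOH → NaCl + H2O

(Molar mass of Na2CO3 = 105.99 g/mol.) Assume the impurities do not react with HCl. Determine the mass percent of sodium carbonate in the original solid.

55.77 %

n(HCl) added = 0.04980 × 0.4124 = 0.02054 mol
n(NaOH) used in back-titration = 0.03293 × 0.2565 = 8.447 × 10^-3 mol
n(HCl) left over = 8.447 × 10^-3 mol (1:1 ratio)
n(HCl) consumed by analyte = 0.02054 − 8.447 × 10^-3 = 0.01209 mol
From the 1:2 ratio, n(Na2CO3) = 1/2 × 0.01209 = 6.045 × 10^-3 mol
mass of Na2CO3 = 6.045 × 10^-3 × 105.99 = 0.6408 g
% Na2CO3 = 0.6408 / 1.149 × 100 = 55.77 %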